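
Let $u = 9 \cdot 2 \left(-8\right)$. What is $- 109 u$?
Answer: $15696$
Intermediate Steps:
$u = -144$ ($u = 18 \left(-8\right) = -144$)
$- 109 u = \left(-109\right) \left(-144\right) = 15696$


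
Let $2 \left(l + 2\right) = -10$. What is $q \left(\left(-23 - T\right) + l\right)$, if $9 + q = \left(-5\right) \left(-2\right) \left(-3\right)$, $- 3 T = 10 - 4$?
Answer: $1092$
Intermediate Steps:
$T = -2$ ($T = - \frac{10 - 4}{3} = \left(- \frac{1}{3}\right) 6 = -2$)
$q = -39$ ($q = -9 + \left(-5\right) \left(-2\right) \left(-3\right) = -9 + 10 \left(-3\right) = -9 - 30 = -39$)
$l = -7$ ($l = -2 + \frac{1}{2} \left(-10\right) = -2 - 5 = -7$)
$q \left(\left(-23 - T\right) + l\right) = - 39 \left(\left(-23 - -2\right) - 7\right) = - 39 \left(\left(-23 + 2\right) - 7\right) = - 39 \left(-21 - 7\right) = \left(-39\right) \left(-28\right) = 1092$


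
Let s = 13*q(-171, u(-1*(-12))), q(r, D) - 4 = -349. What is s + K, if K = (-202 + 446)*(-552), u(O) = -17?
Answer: -139173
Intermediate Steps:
q(r, D) = -345 (q(r, D) = 4 - 349 = -345)
s = -4485 (s = 13*(-345) = -4485)
K = -134688 (K = 244*(-552) = -134688)
s + K = -4485 - 134688 = -139173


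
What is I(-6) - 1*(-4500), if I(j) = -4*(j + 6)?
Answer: 4500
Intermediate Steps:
I(j) = -24 - 4*j (I(j) = -4*(6 + j) = -24 - 4*j)
I(-6) - 1*(-4500) = (-24 - 4*(-6)) - 1*(-4500) = (-24 + 24) + 4500 = 0 + 4500 = 4500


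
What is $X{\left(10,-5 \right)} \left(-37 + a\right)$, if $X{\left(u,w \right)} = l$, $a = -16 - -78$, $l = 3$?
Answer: $75$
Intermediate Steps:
$a = 62$ ($a = -16 + 78 = 62$)
$X{\left(u,w \right)} = 3$
$X{\left(10,-5 \right)} \left(-37 + a\right) = 3 \left(-37 + 62\right) = 3 \cdot 25 = 75$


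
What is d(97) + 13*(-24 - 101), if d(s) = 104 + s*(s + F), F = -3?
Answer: 7597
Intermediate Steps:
d(s) = 104 + s*(-3 + s) (d(s) = 104 + s*(s - 3) = 104 + s*(-3 + s))
d(97) + 13*(-24 - 101) = (104 + 97**2 - 3*97) + 13*(-24 - 101) = (104 + 9409 - 291) + 13*(-125) = 9222 - 1625 = 7597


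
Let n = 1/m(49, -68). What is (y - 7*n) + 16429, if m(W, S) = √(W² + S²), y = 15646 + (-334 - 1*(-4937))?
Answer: 36678 - 7*√281/1405 ≈ 36678.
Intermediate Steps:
y = 20249 (y = 15646 + (-334 + 4937) = 15646 + 4603 = 20249)
m(W, S) = √(S² + W²)
n = √281/1405 (n = 1/(√((-68)² + 49²)) = 1/(√(4624 + 2401)) = 1/(√7025) = 1/(5*√281) = √281/1405 ≈ 0.011931)
(y - 7*n) + 16429 = (20249 - 7*√281/1405) + 16429 = 36678 - 7*√281/1405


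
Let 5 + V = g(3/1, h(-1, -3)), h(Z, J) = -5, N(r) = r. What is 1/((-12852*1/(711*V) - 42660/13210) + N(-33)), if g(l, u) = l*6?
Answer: -1356667/51037581 ≈ -0.026582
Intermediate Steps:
g(l, u) = 6*l
V = 13 (V = -5 + 6*(3/1) = -5 + 6*(3*1) = -5 + 6*3 = -5 + 18 = 13)
1/((-12852*1/(711*V) - 42660/13210) + N(-33)) = 1/((-12852/(711*13) - 42660/13210) - 33) = 1/((-12852/9243 - 42660*1/13210) - 33) = 1/((-12852*1/9243 - 4266/1321) - 33) = 1/((-1428/1027 - 4266/1321) - 33) = 1/(-6267570/1356667 - 33) = 1/(-51037581/1356667) = -1356667/51037581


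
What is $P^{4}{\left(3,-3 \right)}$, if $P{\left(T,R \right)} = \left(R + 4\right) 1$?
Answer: $1$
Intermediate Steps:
$P{\left(T,R \right)} = 4 + R$ ($P{\left(T,R \right)} = \left(4 + R\right) 1 = 4 + R$)
$P^{4}{\left(3,-3 \right)} = \left(4 - 3\right)^{4} = 1^{4} = 1$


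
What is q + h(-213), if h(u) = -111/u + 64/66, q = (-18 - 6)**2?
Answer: 1353061/2343 ≈ 577.49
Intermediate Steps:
q = 576 (q = (-24)**2 = 576)
h(u) = 32/33 - 111/u (h(u) = -111/u + 64*(1/66) = -111/u + 32/33 = 32/33 - 111/u)
q + h(-213) = 576 + (32/33 - 111/(-213)) = 576 + (32/33 - 111*(-1/213)) = 576 + (32/33 + 37/71) = 576 + 3493/2343 = 1353061/2343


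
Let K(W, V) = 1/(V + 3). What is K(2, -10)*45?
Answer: -45/7 ≈ -6.4286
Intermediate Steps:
K(W, V) = 1/(3 + V)
K(2, -10)*45 = 45/(3 - 10) = 45/(-7) = -⅐*45 = -45/7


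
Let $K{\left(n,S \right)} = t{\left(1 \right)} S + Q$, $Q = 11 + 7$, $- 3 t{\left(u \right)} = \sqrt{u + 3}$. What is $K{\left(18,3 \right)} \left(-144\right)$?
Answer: $-2304$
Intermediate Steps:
$t{\left(u \right)} = - \frac{\sqrt{3 + u}}{3}$ ($t{\left(u \right)} = - \frac{\sqrt{u + 3}}{3} = - \frac{\sqrt{3 + u}}{3}$)
$Q = 18$
$K{\left(n,S \right)} = 18 - \frac{2 S}{3}$ ($K{\left(n,S \right)} = - \frac{\sqrt{3 + 1}}{3} S + 18 = - \frac{\sqrt{4}}{3} S + 18 = \left(- \frac{1}{3}\right) 2 S + 18 = - \frac{2 S}{3} + 18 = 18 - \frac{2 S}{3}$)
$K{\left(18,3 \right)} \left(-144\right) = \left(18 - 2\right) \left(-144\right) = 16 \left(-144\right) = -2304$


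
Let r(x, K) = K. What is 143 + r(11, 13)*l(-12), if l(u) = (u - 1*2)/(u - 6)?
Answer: 1378/9 ≈ 153.11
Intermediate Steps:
l(u) = (-2 + u)/(-6 + u) (l(u) = (u - 2)/(-6 + u) = (-2 + u)/(-6 + u))
143 + r(11, 13)*l(-12) = 143 + 13*((-2 - 12)/(-6 - 12)) = 143 + 13*(-14/(-18)) = 143 + 13*(-1/18*(-14)) = 143 + 13*(7/9) = 143 + 91/9 = 1378/9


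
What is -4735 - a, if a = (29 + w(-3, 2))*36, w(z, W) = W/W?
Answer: -5815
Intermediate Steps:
w(z, W) = 1
a = 1080 (a = (29 + 1)*36 = 30*36 = 1080)
-4735 - a = -4735 - 1*1080 = -4735 - 1080 = -5815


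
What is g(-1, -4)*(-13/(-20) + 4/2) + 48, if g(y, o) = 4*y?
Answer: 187/5 ≈ 37.400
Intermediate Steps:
g(-1, -4)*(-13/(-20) + 4/2) + 48 = (4*(-1))*(-13/(-20) + 4/2) + 48 = -4*(-13*(-1/20) + 4*(½)) + 48 = -4*(13/20 + 2) + 48 = -4*53/20 + 48 = -53/5 + 48 = 187/5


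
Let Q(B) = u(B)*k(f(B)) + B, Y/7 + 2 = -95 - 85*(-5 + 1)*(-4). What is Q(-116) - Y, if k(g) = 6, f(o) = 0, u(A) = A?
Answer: 9387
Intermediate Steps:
Y = -10199 (Y = -14 + 7*(-95 - 85*(-5 + 1)*(-4)) = -14 + 7*(-95 - (-340)*(-4)) = -14 + 7*(-95 - 85*16) = -14 + 7*(-95 - 1360) = -14 + 7*(-1455) = -14 - 10185 = -10199)
Q(B) = 7*B (Q(B) = B*6 + B = 6*B + B = 7*B)
Q(-116) - Y = 7*(-116) - 1*(-10199) = -812 + 10199 = 9387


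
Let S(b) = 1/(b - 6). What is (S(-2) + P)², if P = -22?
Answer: 31329/64 ≈ 489.52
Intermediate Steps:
S(b) = 1/(-6 + b)
(S(-2) + P)² = (1/(-6 - 2) - 22)² = (1/(-8) - 22)² = (-⅛ - 22)² = (-177/8)² = 31329/64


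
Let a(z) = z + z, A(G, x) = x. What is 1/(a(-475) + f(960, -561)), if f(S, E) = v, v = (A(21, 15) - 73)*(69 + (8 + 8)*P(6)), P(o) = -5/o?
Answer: -3/12536 ≈ -0.00023931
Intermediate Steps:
a(z) = 2*z
v = -9686/3 (v = (15 - 73)*(69 + (8 + 8)*(-5/6)) = -58*(69 + 16*(-5*⅙)) = -58*(69 + 16*(-⅚)) = -58*(69 - 40/3) = -58*167/3 = -9686/3 ≈ -3228.7)
f(S, E) = -9686/3
1/(a(-475) + f(960, -561)) = 1/(2*(-475) - 9686/3) = 1/(-950 - 9686/3) = 1/(-12536/3) = -3/12536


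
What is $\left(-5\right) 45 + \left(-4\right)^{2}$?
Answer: $-209$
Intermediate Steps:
$\left(-5\right) 45 + \left(-4\right)^{2} = -225 + 16 = -209$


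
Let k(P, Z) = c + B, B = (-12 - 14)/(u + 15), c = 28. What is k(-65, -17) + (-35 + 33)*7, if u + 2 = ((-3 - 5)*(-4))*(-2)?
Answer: 740/51 ≈ 14.510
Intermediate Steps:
u = -66 (u = -2 + ((-3 - 5)*(-4))*(-2) = -2 - 8*(-4)*(-2) = -2 + 32*(-2) = -2 - 64 = -66)
B = 26/51 (B = (-12 - 14)/(-66 + 15) = -26/(-51) = -26*(-1/51) = 26/51 ≈ 0.50980)
k(P, Z) = 1454/51 (k(P, Z) = 28 + 26/51 = 1454/51)
k(-65, -17) + (-35 + 33)*7 = 1454/51 + (-35 + 33)*7 = 1454/51 - 2*7 = 1454/51 - 14 = 740/51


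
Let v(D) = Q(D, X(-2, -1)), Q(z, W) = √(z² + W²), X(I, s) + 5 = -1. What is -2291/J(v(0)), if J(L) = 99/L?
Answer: -4582/33 ≈ -138.85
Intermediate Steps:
X(I, s) = -6 (X(I, s) = -5 - 1 = -6)
Q(z, W) = √(W² + z²)
v(D) = √(36 + D²) (v(D) = √((-6)² + D²) = √(36 + D²))
-2291/J(v(0)) = -2291*√(36 + 0²)/99 = -2291*√(36 + 0)/99 = -2291/(99/(√36)) = -2291/(99/6) = -2291/(99*(⅙)) = -2291/33/2 = -2291*2/33 = -4582/33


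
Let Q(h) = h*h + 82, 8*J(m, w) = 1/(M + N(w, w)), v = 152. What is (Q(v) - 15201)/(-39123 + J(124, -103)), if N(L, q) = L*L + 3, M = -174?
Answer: -666779440/3266926991 ≈ -0.20410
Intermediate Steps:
N(L, q) = 3 + L**2 (N(L, q) = L**2 + 3 = 3 + L**2)
J(m, w) = 1/(8*(-171 + w**2)) (J(m, w) = 1/(8*(-174 + (3 + w**2))) = 1/(8*(-171 + w**2)))
Q(h) = 82 + h**2 (Q(h) = h**2 + 82 = 82 + h**2)
(Q(v) - 15201)/(-39123 + J(124, -103)) = ((82 + 152**2) - 15201)/(-39123 + 1/(8*(-171 + (-103)**2))) = ((82 + 23104) - 15201)/(-39123 + 1/(8*(-171 + 10609))) = (23186 - 15201)/(-39123 + (1/8)/10438) = 7985/(-39123 + (1/8)*(1/10438)) = 7985/(-39123 + 1/83504) = 7985/(-3266926991/83504) = 7985*(-83504/3266926991) = -666779440/3266926991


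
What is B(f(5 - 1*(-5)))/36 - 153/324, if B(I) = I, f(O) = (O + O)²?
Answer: 383/36 ≈ 10.639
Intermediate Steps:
f(O) = 4*O² (f(O) = (2*O)² = 4*O²)
B(f(5 - 1*(-5)))/36 - 153/324 = (4*(5 - 1*(-5))²)/36 - 153/324 = (4*(5 + 5)²)*(1/36) - 153*1/324 = (4*10²)*(1/36) - 17/36 = (4*100)*(1/36) - 17/36 = 400*(1/36) - 17/36 = 100/9 - 17/36 = 383/36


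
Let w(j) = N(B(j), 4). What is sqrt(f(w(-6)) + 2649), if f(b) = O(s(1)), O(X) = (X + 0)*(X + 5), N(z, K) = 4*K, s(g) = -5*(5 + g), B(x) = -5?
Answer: sqrt(3399) ≈ 58.301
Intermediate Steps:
s(g) = -25 - 5*g
w(j) = 16 (w(j) = 4*4 = 16)
O(X) = X*(5 + X)
f(b) = 750 (f(b) = (-25 - 5*1)*(5 + (-25 - 5*1)) = (-25 - 5)*(5 + (-25 - 5)) = -30*(5 - 30) = -30*(-25) = 750)
sqrt(f(w(-6)) + 2649) = sqrt(750 + 2649) = sqrt(3399)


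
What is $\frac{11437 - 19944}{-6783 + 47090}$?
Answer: $- \frac{8507}{40307} \approx -0.21106$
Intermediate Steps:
$\frac{11437 - 19944}{-6783 + 47090} = - \frac{8507}{40307}$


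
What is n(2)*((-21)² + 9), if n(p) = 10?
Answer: 4500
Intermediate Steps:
n(2)*((-21)² + 9) = 10*((-21)² + 9) = 10*(441 + 9) = 10*450 = 4500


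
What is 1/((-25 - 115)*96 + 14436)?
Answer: 1/996 ≈ 0.0010040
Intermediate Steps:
1/((-25 - 115)*96 + 14436) = 1/(-140*96 + 14436) = 1/(-13440 + 14436) = 1/996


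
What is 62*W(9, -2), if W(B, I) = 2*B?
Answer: 1116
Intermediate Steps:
62*W(9, -2) = 62*(2*9) = 62*18 = 1116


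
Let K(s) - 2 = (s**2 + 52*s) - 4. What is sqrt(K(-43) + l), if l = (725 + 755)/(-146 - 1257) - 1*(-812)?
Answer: sqrt(830560567)/1403 ≈ 20.541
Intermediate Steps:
l = 1137756/1403 (l = 1480/(-1403) + 812 = 1480*(-1/1403) + 812 = -1480/1403 + 812 = 1137756/1403 ≈ 810.95)
K(s) = -2 + s**2 + 52*s (K(s) = 2 + ((s**2 + 52*s) - 4) = 2 + (-4 + s**2 + 52*s) = -2 + s**2 + 52*s)
sqrt(K(-43) + l) = sqrt((-2 + (-43)**2 + 52*(-43)) + 1137756/1403) = sqrt((-2 + 1849 - 2236) + 1137756/1403) = sqrt(-389 + 1137756/1403) = sqrt(591989/1403) = sqrt(830560567)/1403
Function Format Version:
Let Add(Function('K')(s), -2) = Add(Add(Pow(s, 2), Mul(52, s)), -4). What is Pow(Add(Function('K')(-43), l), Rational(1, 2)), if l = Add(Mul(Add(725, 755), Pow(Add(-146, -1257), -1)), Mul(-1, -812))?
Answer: Mul(Rational(1, 1403), Pow(830560567, Rational(1, 2))) ≈ 20.541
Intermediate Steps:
l = Rational(1137756, 1403) (l = Add(Mul(1480, Pow(-1403, -1)), 812) = Add(Mul(1480, Rational(-1, 1403)), 812) = Add(Rational(-1480, 1403), 812) = Rational(1137756, 1403) ≈ 810.95)
Function('K')(s) = Add(-2, Pow(s, 2), Mul(52, s)) (Function('K')(s) = Add(2, Add(Add(Pow(s, 2), Mul(52, s)), -4)) = Add(2, Add(-4, Pow(s, 2), Mul(52, s))) = Add(-2, Pow(s, 2), Mul(52, s)))
Pow(Add(Function('K')(-43), l), Rational(1, 2)) = Pow(Add(Add(-2, Pow(-43, 2), Mul(52, -43)), Rational(1137756, 1403)), Rational(1, 2)) = Pow(Add(Add(-2, 1849, -2236), Rational(1137756, 1403)), Rational(1, 2)) = Pow(Add(-389, Rational(1137756, 1403)), Rational(1, 2)) = Pow(Rational(591989, 1403), Rational(1, 2)) = Mul(Rational(1, 1403), Pow(830560567, Rational(1, 2)))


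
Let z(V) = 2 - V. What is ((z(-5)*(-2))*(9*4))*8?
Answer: -4032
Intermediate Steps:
((z(-5)*(-2))*(9*4))*8 = (((2 - 1*(-5))*(-2))*(9*4))*8 = (((2 + 5)*(-2))*36)*8 = ((7*(-2))*36)*8 = -14*36*8 = -504*8 = -4032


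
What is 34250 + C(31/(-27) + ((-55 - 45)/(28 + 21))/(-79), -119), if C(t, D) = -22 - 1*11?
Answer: 34217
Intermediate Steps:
C(t, D) = -33 (C(t, D) = -22 - 11 = -33)
34250 + C(31/(-27) + ((-55 - 45)/(28 + 21))/(-79), -119) = 34250 - 33 = 34217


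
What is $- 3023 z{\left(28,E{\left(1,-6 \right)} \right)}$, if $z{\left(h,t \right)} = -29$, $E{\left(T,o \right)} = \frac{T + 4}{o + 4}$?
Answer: $87667$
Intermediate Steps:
$E{\left(T,o \right)} = \frac{4 + T}{4 + o}$
$- 3023 z{\left(28,E{\left(1,-6 \right)} \right)} = \left(-3023\right) \left(-29\right) = 87667$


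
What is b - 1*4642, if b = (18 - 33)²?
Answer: -4417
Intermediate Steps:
b = 225 (b = (-15)² = 225)
b - 1*4642 = 225 - 1*4642 = 225 - 4642 = -4417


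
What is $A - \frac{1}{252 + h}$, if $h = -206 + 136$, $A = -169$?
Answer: $- \frac{30759}{182} \approx -169.01$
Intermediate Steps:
$h = -70$
$A - \frac{1}{252 + h} = -169 - \frac{1}{252 - 70} = -169 - \frac{1}{182} = - \frac{30759}{182}$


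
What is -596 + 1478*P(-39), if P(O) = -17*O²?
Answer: -38217242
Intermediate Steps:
-596 + 1478*P(-39) = -596 + 1478*(-17*(-39)²) = -596 + 1478*(-17*1521) = -596 + 1478*(-25857) = -596 - 38216646 = -38217242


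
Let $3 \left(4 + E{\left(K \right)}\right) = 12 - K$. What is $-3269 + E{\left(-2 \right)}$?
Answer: $- \frac{9805}{3} \approx -3268.3$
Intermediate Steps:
$E{\left(K \right)} = - \frac{K}{3}$ ($E{\left(K \right)} = -4 + \frac{12 - K}{3} = -4 - \left(-4 + \frac{K}{3}\right) = - \frac{K}{3}$)
$-3269 + E{\left(-2 \right)} = -3269 - - \frac{2}{3} = -3269 + \frac{2}{3} = - \frac{9805}{3}$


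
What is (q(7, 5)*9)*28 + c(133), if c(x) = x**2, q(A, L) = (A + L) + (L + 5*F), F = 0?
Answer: 21973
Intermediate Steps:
q(A, L) = A + 2*L (q(A, L) = (A + L) + (L + 5*0) = (A + L) + (L + 0) = (A + L) + L = A + 2*L)
(q(7, 5)*9)*28 + c(133) = ((7 + 2*5)*9)*28 + 133**2 = ((7 + 10)*9)*28 + 17689 = (17*9)*28 + 17689 = 153*28 + 17689 = 4284 + 17689 = 21973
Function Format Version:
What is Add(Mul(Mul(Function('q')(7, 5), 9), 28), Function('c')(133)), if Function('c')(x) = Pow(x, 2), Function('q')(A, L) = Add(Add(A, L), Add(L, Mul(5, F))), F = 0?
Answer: 21973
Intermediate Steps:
Function('q')(A, L) = Add(A, Mul(2, L)) (Function('q')(A, L) = Add(Add(A, L), Add(L, Mul(5, 0))) = Add(Add(A, L), Add(L, 0)) = Add(Add(A, L), L) = Add(A, Mul(2, L)))
Add(Mul(Mul(Function('q')(7, 5), 9), 28), Function('c')(133)) = Add(Mul(Mul(Add(7, Mul(2, 5)), 9), 28), Pow(133, 2)) = Add(Mul(Mul(Add(7, 10), 9), 28), 17689) = Add(Mul(Mul(17, 9), 28), 17689) = Add(Mul(153, 28), 17689) = Add(4284, 17689) = 21973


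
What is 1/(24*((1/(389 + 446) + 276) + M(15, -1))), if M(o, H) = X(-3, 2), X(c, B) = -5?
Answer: 835/5430864 ≈ 0.00015375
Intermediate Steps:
M(o, H) = -5
1/(24*((1/(389 + 446) + 276) + M(15, -1))) = 1/(24*((1/(389 + 446) + 276) - 5)) = 1/(24*((1/835 + 276) - 5)) = 1/(24*(230461/835 - 5)) = 1/(24*(226286/835)) = 1/(5430864/835) = 835/5430864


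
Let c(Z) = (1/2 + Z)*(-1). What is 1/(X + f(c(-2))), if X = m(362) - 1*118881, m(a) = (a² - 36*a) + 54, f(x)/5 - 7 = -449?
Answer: -1/3025 ≈ -0.00033058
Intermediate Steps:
c(Z) = -½ - Z (c(Z) = (1*(½) + Z)*(-1) = (½ + Z)*(-1) = -½ - Z)
f(x) = -2210 (f(x) = 35 + 5*(-449) = 35 - 2245 = -2210)
m(a) = 54 + a² - 36*a
X = -815 (X = (54 + 362² - 36*362) - 1*118881 = (54 + 131044 - 13032) - 118881 = 118066 - 118881 = -815)
1/(X + f(c(-2))) = 1/(-815 - 2210) = 1/(-3025) = -1/3025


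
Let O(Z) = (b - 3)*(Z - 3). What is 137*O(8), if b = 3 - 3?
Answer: -2055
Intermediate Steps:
b = 0
O(Z) = 9 - 3*Z (O(Z) = (0 - 3)*(Z - 3) = -3*(-3 + Z) = 9 - 3*Z)
137*O(8) = 137*(9 - 3*8) = 137*(9 - 24) = 137*(-15) = -2055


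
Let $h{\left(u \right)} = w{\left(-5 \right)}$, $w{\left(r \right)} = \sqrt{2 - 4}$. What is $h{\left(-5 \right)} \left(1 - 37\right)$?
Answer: $- 36 i \sqrt{2} \approx - 50.912 i$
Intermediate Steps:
$w{\left(r \right)} = i \sqrt{2}$ ($w{\left(r \right)} = \sqrt{-2} = i \sqrt{2}$)
$h{\left(u \right)} = i \sqrt{2}$
$h{\left(-5 \right)} \left(1 - 37\right) = i \sqrt{2} \left(1 - 37\right) = i \sqrt{2} \left(-36\right) = - 36 i \sqrt{2}$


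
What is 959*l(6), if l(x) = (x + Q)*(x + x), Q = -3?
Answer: 34524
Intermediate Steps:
l(x) = 2*x*(-3 + x) (l(x) = (x - 3)*(x + x) = (-3 + x)*(2*x) = 2*x*(-3 + x))
959*l(6) = 959*(2*6*(-3 + 6)) = 959*(2*6*3) = 959*36 = 34524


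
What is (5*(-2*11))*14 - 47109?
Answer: -48649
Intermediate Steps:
(5*(-2*11))*14 - 47109 = (5*(-22))*14 - 47109 = -110*14 - 47109 = -1540 - 47109 = -48649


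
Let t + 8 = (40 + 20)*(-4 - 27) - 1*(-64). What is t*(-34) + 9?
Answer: 61345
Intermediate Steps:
t = -1804 (t = -8 + ((40 + 20)*(-4 - 27) - 1*(-64)) = -8 + (60*(-31) + 64) = -8 + (-1860 + 64) = -8 - 1796 = -1804)
t*(-34) + 9 = -1804*(-34) + 9 = 61336 + 9 = 61345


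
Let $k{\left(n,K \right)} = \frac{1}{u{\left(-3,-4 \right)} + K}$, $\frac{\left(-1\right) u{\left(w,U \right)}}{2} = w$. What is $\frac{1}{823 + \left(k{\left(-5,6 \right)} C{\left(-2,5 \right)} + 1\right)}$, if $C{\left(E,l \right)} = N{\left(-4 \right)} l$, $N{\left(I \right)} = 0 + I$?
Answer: $\frac{3}{2467} \approx 0.0012161$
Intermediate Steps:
$u{\left(w,U \right)} = - 2 w$
$N{\left(I \right)} = I$
$C{\left(E,l \right)} = - 4 l$
$k{\left(n,K \right)} = \frac{1}{6 + K}$ ($k{\left(n,K \right)} = \frac{1}{\left(-2\right) \left(-3\right) + K} = \frac{1}{6 + K}$)
$\frac{1}{823 + \left(k{\left(-5,6 \right)} C{\left(-2,5 \right)} + 1\right)} = \frac{1}{823 + \left(\frac{\left(-4\right) 5}{6 + 6} + 1\right)} = \frac{1}{823 + \left(\frac{1}{12} \left(-20\right) + 1\right)} = \frac{1}{823 + \left(- \frac{5}{3} + 1\right)} = \frac{1}{823 - \frac{2}{3}} = \frac{1}{\frac{2467}{3}} = \frac{3}{2467}$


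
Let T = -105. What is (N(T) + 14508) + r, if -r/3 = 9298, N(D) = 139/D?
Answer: -1405669/105 ≈ -13387.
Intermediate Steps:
r = -27894 (r = -3*9298 = -27894)
(N(T) + 14508) + r = (139/(-105) + 14508) - 27894 = (139*(-1/105) + 14508) - 27894 = (-139/105 + 14508) - 27894 = 1523201/105 - 27894 = -1405669/105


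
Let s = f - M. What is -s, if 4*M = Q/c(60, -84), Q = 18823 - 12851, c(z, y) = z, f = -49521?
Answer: 2972753/60 ≈ 49546.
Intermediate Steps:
Q = 5972
M = 1493/60 (M = (5972/60)/4 = (5972*(1/60))/4 = (¼)*(1493/15) = 1493/60 ≈ 24.883)
s = -2972753/60 (s = -49521 - 1*1493/60 = -49521 - 1493/60 = -2972753/60 ≈ -49546.)
-s = -1*(-2972753/60) = 2972753/60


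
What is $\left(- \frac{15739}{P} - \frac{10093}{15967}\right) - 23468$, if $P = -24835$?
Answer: $- \frac{9306010518302}{396540445} \approx -23468.0$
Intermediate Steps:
$\left(- \frac{15739}{P} - \frac{10093}{15967}\right) - 23468 = \left(- \frac{15739}{-24835} - \frac{10093}{15967}\right) - 23468 = \left(\left(-15739\right) \left(- \frac{1}{24835}\right) - \frac{10093}{15967}\right) - 23468 = \left(\frac{15739}{24835} - \frac{10093}{15967}\right) - 23468 = \frac{644958}{396540445} - 23468 = - \frac{9306010518302}{396540445}$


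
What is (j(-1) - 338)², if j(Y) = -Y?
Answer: 113569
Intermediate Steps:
(j(-1) - 338)² = (-1*(-1) - 338)² = (1 - 338)² = (-337)² = 113569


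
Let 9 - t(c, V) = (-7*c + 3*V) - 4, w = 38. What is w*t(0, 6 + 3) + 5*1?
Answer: -527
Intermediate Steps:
t(c, V) = 13 - 3*V + 7*c (t(c, V) = 9 - ((-7*c + 3*V) - 4) = 9 - (-4 - 7*c + 3*V) = 9 + (4 - 3*V + 7*c) = 13 - 3*V + 7*c)
w*t(0, 6 + 3) + 5*1 = 38*(13 - 3*(6 + 3) + 7*0) + 5*1 = 38*(13 - 3*9 + 0) + 5 = 38*(13 - 27 + 0) + 5 = 38*(-14) + 5 = -532 + 5 = -527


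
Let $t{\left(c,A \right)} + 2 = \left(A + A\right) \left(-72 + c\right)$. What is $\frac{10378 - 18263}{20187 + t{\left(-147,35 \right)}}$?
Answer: $- \frac{1577}{971} \approx -1.6241$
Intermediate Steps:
$t{\left(c,A \right)} = -2 + 2 A \left(-72 + c\right)$ ($t{\left(c,A \right)} = -2 + \left(A + A\right) \left(-72 + c\right) = -2 + 2 A \left(-72 + c\right)$)
$\frac{10378 - 18263}{20187 + t{\left(-147,35 \right)}} = \frac{10378 - 18263}{20187 - \left(5042 + 10290\right)} = - \frac{7885}{20187 - 15332} = - \frac{7885}{4855} = \left(-7885\right) \frac{1}{4855} = - \frac{1577}{971}$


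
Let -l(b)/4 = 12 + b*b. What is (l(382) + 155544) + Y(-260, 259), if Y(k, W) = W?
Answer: -427941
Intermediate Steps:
l(b) = -48 - 4*b² (l(b) = -4*(12 + b*b) = -4*(12 + b²) = -48 - 4*b²)
(l(382) + 155544) + Y(-260, 259) = ((-48 - 4*382²) + 155544) + 259 = ((-48 - 4*145924) + 155544) + 259 = ((-48 - 583696) + 155544) + 259 = (-583744 + 155544) + 259 = -428200 + 259 = -427941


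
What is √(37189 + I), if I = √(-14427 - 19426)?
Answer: √(37189 + I*√33853) ≈ 192.84 + 0.4771*I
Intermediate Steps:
I = I*√33853 (I = √(-33853) = I*√33853 ≈ 183.99*I)
√(37189 + I) = √(37189 + I*√33853)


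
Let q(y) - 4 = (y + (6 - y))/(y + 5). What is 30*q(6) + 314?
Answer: 4954/11 ≈ 450.36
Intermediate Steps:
q(y) = 4 + 6/(5 + y) (q(y) = 4 + (y + (6 - y))/(y + 5) = 4 + 6/(5 + y))
30*q(6) + 314 = 30*(2*(13 + 2*6)/(5 + 6)) + 314 = 30*(2*(13 + 12)/11) + 314 = 30*(2*(1/11)*25) + 314 = 30*(50/11) + 314 = 1500/11 + 314 = 4954/11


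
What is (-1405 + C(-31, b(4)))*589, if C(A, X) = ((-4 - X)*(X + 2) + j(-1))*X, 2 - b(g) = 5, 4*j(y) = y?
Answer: -3315481/4 ≈ -8.2887e+5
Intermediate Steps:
j(y) = y/4
b(g) = -3 (b(g) = 2 - 1*5 = 2 - 5 = -3)
C(A, X) = X*(-¼ + (-4 - X)*(2 + X)) (C(A, X) = ((-4 - X)*(X + 2) + (¼)*(-1))*X = ((-4 - X)*(2 + X) - ¼)*X = (-¼ + (-4 - X)*(2 + X))*X = X*(-¼ + (-4 - X)*(2 + X)))
(-1405 + C(-31, b(4)))*589 = (-1405 - ¼*(-3)*(33 + 4*(-3)² + 24*(-3)))*589 = (-1405 - ¼*(-3)*(33 + 4*9 - 72))*589 = (-1405 - ¼*(-3)*(33 + 36 - 72))*589 = (-1405 - ¼*(-3)*(-3))*589 = (-1405 - 9/4)*589 = -5629/4*589 = -3315481/4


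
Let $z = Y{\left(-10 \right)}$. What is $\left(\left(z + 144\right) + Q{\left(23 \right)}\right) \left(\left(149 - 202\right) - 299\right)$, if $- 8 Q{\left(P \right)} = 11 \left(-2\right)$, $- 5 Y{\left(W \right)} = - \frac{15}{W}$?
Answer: $- \frac{257752}{5} \approx -51550.0$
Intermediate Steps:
$Y{\left(W \right)} = \frac{3}{W}$ ($Y{\left(W \right)} = - \frac{\left(-15\right) \frac{1}{W}}{5} = \frac{3}{W}$)
$z = - \frac{3}{10}$ ($z = \frac{3}{-10} = 3 \left(- \frac{1}{10}\right) = - \frac{3}{10} \approx -0.3$)
$Q{\left(P \right)} = \frac{11}{4}$ ($Q{\left(P \right)} = - \frac{11 \left(-2\right)}{8} = \left(- \frac{1}{8}\right) \left(-22\right) = \frac{11}{4}$)
$\left(\left(z + 144\right) + Q{\left(23 \right)}\right) \left(\left(149 - 202\right) - 299\right) = \left(\left(- \frac{3}{10} + 144\right) + \frac{11}{4}\right) \left(\left(149 - 202\right) - 299\right) = \left(\frac{1437}{10} + \frac{11}{4}\right) \left(\left(149 - 202\right) - 299\right) = \frac{2929 \left(-53 - 299\right)}{20} = \frac{2929}{20} \left(-352\right) = - \frac{257752}{5}$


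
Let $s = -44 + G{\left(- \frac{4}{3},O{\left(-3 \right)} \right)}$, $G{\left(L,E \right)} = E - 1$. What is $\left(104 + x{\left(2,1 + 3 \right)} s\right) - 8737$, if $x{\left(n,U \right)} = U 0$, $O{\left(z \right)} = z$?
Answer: $-8633$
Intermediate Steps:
$x{\left(n,U \right)} = 0$
$G{\left(L,E \right)} = -1 + E$
$s = -48$ ($s = -44 - 4 = -48$)
$\left(104 + x{\left(2,1 + 3 \right)} s\right) - 8737 = \left(104 + 0 \left(-48\right)\right) - 8737 = \left(104 + 0\right) - 8737 = 104 - 8737 = -8633$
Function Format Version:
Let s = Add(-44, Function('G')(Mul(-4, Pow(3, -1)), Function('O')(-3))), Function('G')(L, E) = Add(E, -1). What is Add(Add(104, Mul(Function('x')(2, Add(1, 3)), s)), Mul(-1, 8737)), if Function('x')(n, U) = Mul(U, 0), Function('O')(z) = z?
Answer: -8633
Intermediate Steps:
Function('x')(n, U) = 0
Function('G')(L, E) = Add(-1, E)
s = -48 (s = Add(-44, Add(-1, -3)) = Add(-44, -4) = -48)
Add(Add(104, Mul(Function('x')(2, Add(1, 3)), s)), Mul(-1, 8737)) = Add(Add(104, Mul(0, -48)), Mul(-1, 8737)) = Add(Add(104, 0), -8737) = Add(104, -8737) = -8633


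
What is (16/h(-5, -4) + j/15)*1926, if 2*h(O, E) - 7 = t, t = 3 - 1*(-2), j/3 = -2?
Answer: 21828/5 ≈ 4365.6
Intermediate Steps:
j = -6 (j = 3*(-2) = -6)
t = 5 (t = 3 + 2 = 5)
h(O, E) = 6 (h(O, E) = 7/2 + (½)*5 = 7/2 + 5/2 = 6)
(16/h(-5, -4) + j/15)*1926 = (16/6 - 6/15)*1926 = (16*(⅙) - 6*1/15)*1926 = (8/3 - ⅖)*1926 = (34/15)*1926 = 21828/5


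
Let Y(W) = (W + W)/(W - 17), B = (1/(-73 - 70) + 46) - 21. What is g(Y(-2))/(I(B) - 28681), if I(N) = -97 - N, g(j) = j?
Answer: -143/19564433 ≈ -7.3092e-6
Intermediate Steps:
B = 3574/143 (B = (1/(-143) + 46) - 21 = (-1/143 + 46) - 21 = 6577/143 - 21 = 3574/143 ≈ 24.993)
Y(W) = 2*W/(-17 + W) (Y(W) = (2*W)/(-17 + W) = 2*W/(-17 + W))
g(Y(-2))/(I(B) - 28681) = (2*(-2)/(-17 - 2))/((-97 - 1*3574/143) - 28681) = (2*(-2)/(-19))/((-97 - 3574/143) - 28681) = (2*(-2)*(-1/19))/(-17445/143 - 28681) = 4/(19*(-4118828/143)) = (4/19)*(-143/4118828) = -143/19564433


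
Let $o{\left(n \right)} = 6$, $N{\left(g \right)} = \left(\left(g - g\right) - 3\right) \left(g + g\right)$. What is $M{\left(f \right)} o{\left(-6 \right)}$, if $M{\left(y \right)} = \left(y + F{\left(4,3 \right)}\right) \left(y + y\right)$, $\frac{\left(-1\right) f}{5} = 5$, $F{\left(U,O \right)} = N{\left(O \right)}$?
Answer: $12900$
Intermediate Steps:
$N{\left(g \right)} = - 6 g$ ($N{\left(g \right)} = \left(0 - 3\right) 2 g = - 3 \cdot 2 g = - 6 g$)
$F{\left(U,O \right)} = - 6 O$
$f = -25$ ($f = \left(-5\right) 5 = -25$)
$M{\left(y \right)} = 2 y \left(-18 + y\right)$ ($M{\left(y \right)} = \left(y - 18\right) \left(y + y\right) = \left(y - 18\right) 2 y = \left(-18 + y\right) 2 y = 2 y \left(-18 + y\right)$)
$M{\left(f \right)} o{\left(-6 \right)} = 2 \left(-25\right) \left(-18 - 25\right) 6 = 2 \left(-25\right) \left(-43\right) 6 = 2150 \cdot 6 = 12900$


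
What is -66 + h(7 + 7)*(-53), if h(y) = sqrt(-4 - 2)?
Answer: -66 - 53*I*sqrt(6) ≈ -66.0 - 129.82*I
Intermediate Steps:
h(y) = I*sqrt(6) (h(y) = sqrt(-6) = I*sqrt(6))
-66 + h(7 + 7)*(-53) = -66 + (I*sqrt(6))*(-53) = -66 - 53*I*sqrt(6)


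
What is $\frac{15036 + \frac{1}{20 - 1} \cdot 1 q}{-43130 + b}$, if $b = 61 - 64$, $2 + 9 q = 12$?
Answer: $- \frac{2571166}{7375743} \approx -0.3486$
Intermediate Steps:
$q = \frac{10}{9}$ ($q = - \frac{2}{9} + \frac{1}{9} \cdot 12 = - \frac{2}{9} + \frac{4}{3} = \frac{10}{9} \approx 1.1111$)
$b = -3$ ($b = 61 - 64 = -3$)
$\frac{15036 + \frac{1}{20 - 1} \cdot 1 q}{-43130 + b} = \frac{15036 + \frac{1}{20 - 1} \cdot 1 \cdot \frac{10}{9}}{-43130 - 3} = \frac{15036 + \frac{1}{19} \cdot 1 \cdot \frac{10}{9}}{-43133} = \left(15036 + \frac{1}{19} \cdot 1 \cdot \frac{10}{9}\right) \left(- \frac{1}{43133}\right) = \left(15036 + \frac{1}{19} \cdot \frac{10}{9}\right) \left(- \frac{1}{43133}\right) = \left(15036 + \frac{10}{171}\right) \left(- \frac{1}{43133}\right) = \frac{2571166}{171} \left(- \frac{1}{43133}\right) = - \frac{2571166}{7375743}$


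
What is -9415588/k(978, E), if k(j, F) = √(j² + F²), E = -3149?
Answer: -9415588*√10872685/10872685 ≈ -2855.5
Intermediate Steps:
k(j, F) = √(F² + j²)
-9415588/k(978, E) = -9415588/√((-3149)² + 978²) = -9415588/√(9916201 + 956484) = -9415588*√10872685/10872685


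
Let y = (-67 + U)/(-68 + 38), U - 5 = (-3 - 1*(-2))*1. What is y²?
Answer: 441/100 ≈ 4.4100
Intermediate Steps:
U = 4 (U = 5 + (-3 - 1*(-2))*1 = 5 + (-3 + 2)*1 = 5 - 1*1 = 5 - 1 = 4)
y = 21/10 (y = (-67 + 4)/(-68 + 38) = -63/(-30) = -63*(-1/30) = 21/10 ≈ 2.1000)
y² = (21/10)² = 441/100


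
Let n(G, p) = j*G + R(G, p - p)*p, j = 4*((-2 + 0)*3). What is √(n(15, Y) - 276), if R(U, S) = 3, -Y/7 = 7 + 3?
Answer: 3*I*√94 ≈ 29.086*I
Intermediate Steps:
j = -24 (j = 4*(-2*3) = 4*(-6) = -24)
Y = -70 (Y = -7*(7 + 3) = -7*10 = -70)
n(G, p) = -24*G + 3*p
√(n(15, Y) - 276) = √((-24*15 + 3*(-70)) - 276) = √((-360 - 210) - 276) = √(-570 - 276) = √(-846) = 3*I*√94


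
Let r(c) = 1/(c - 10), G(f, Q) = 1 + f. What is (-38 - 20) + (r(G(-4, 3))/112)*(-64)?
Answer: -5274/91 ≈ -57.956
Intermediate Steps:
r(c) = 1/(-10 + c)
(-38 - 20) + (r(G(-4, 3))/112)*(-64) = (-38 - 20) + (1/((-10 + (1 - 4))*112))*(-64) = -58 + ((1/112)/(-10 - 3))*(-64) = -58 + ((1/112)/(-13))*(-64) = -58 - 1/13*1/112*(-64) = -58 - 1/1456*(-64) = -58 + 4/91 = -5274/91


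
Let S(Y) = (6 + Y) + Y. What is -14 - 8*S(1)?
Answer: -78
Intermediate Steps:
S(Y) = 6 + 2*Y
-14 - 8*S(1) = -14 - 8*(6 + 2*1) = -14 - 8*(6 + 2) = -14 - 8*8 = -14 - 64 = -78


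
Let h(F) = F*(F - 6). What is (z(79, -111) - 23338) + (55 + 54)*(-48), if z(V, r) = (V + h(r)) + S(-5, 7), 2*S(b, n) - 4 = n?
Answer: -30997/2 ≈ -15499.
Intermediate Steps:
S(b, n) = 2 + n/2
h(F) = F*(-6 + F)
z(V, r) = 11/2 + V + r*(-6 + r) (z(V, r) = (V + r*(-6 + r)) + (2 + (½)*7) = (V + r*(-6 + r)) + (2 + 7/2) = (V + r*(-6 + r)) + 11/2 = 11/2 + V + r*(-6 + r))
(z(79, -111) - 23338) + (55 + 54)*(-48) = ((11/2 + 79 - 111*(-6 - 111)) - 23338) + (55 + 54)*(-48) = ((11/2 + 79 - 111*(-117)) - 23338) + 109*(-48) = ((11/2 + 79 + 12987) - 23338) - 5232 = (26143/2 - 23338) - 5232 = -20533/2 - 5232 = -30997/2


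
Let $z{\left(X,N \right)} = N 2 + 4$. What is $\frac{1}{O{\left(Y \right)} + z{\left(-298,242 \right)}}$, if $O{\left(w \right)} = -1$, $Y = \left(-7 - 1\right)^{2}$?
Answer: $\frac{1}{487} \approx 0.0020534$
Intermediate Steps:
$z{\left(X,N \right)} = 4 + 2 N$ ($z{\left(X,N \right)} = 2 N + 4 = 4 + 2 N$)
$Y = 64$ ($Y = \left(-8\right)^{2} = 64$)
$\frac{1}{O{\left(Y \right)} + z{\left(-298,242 \right)}} = \frac{1}{-1 + \left(4 + 2 \cdot 242\right)} = \frac{1}{-1 + \left(4 + 484\right)} = \frac{1}{-1 + 488} = \frac{1}{487}$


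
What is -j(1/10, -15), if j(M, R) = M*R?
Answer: 3/2 ≈ 1.5000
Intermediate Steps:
-j(1/10, -15) = -(-15)/10 = -1*(-3/2) = 3/2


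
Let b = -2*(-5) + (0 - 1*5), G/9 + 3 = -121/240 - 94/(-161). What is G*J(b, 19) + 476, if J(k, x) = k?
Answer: 887653/2576 ≈ 344.59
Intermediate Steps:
G = -338523/12880 (G = -27 + 9*(-121/240 - 94/(-161)) = -27 + 9*(-121*1/240 - 94*(-1/161)) = -27 + 9*(-121/240 + 94/161) = -27 + 9*(3079/38640) = -27 + 9237/12880 = -338523/12880 ≈ -26.283)
b = 5 (b = 10 + (0 - 5) = 10 - 5 = 5)
G*J(b, 19) + 476 = -338523/12880*5 + 476 = -338523/2576 + 476 = 887653/2576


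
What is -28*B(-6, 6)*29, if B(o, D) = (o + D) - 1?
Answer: 812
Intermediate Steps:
B(o, D) = -1 + D + o (B(o, D) = (D + o) - 1 = -1 + D + o)
-28*B(-6, 6)*29 = -28*(-1 + 6 - 6)*29 = -28*(-1)*29 = 28*29 = 812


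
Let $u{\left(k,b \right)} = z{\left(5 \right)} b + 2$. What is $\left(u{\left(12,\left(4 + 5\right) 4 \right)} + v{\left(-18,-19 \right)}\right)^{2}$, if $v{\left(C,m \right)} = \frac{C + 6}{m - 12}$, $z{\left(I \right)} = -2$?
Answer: $\frac{4656964}{961} \approx 4846.0$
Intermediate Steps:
$v{\left(C,m \right)} = \frac{6 + C}{-12 + m}$
$u{\left(k,b \right)} = 2 - 2 b$ ($u{\left(k,b \right)} = - 2 b + 2 = 2 - 2 b$)
$\left(u{\left(12,\left(4 + 5\right) 4 \right)} + v{\left(-18,-19 \right)}\right)^{2} = \left(\left(2 - 2 \left(4 + 5\right) 4\right) + \frac{6 - 18}{-12 - 19}\right)^{2} = \left(\left(2 - 2 \cdot 9 \cdot 4\right) + \frac{1}{-31} \left(-12\right)\right)^{2} = \left(\left(2 - 72\right) - - \frac{12}{31}\right)^{2} = \left(\left(2 - 72\right) + \frac{12}{31}\right)^{2} = \left(-70 + \frac{12}{31}\right)^{2} = \left(- \frac{2158}{31}\right)^{2} = \frac{4656964}{961}$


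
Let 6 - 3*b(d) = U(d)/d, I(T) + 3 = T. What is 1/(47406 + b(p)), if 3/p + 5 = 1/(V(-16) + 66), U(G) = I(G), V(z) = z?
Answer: 150/7110901 ≈ 2.1094e-5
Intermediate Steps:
I(T) = -3 + T
U(G) = -3 + G
p = -50/83 (p = 3/(-5 + 1/(-16 + 66)) = 3/(-5 + 1/50) = 3/(-249/50) = 3*(-50/249) = -50/83 ≈ -0.60241)
b(d) = 2 - (-3 + d)/(3*d)
1/(47406 + b(p)) = 1/(47406 + (5/3 + 1/(-50/83))) = 1/(47406 + (5/3 - 83/50)) = 1/(47406 + 1/150) = 1/(7110901/150) = 150/7110901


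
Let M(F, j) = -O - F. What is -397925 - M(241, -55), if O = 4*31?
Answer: -397560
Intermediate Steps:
O = 124
M(F, j) = -124 - F (M(F, j) = -1*124 - F = -124 - F)
-397925 - M(241, -55) = -397925 - (-124 - 1*241) = -397925 - (-124 - 241) = -397925 - 1*(-365) = -397925 + 365 = -397560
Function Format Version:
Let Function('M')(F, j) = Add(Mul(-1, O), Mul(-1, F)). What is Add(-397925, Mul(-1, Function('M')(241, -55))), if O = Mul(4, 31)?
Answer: -397560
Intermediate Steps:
O = 124
Function('M')(F, j) = Add(-124, Mul(-1, F)) (Function('M')(F, j) = Add(Mul(-1, 124), Mul(-1, F)) = Add(-124, Mul(-1, F)))
Add(-397925, Mul(-1, Function('M')(241, -55))) = Add(-397925, Mul(-1, Add(-124, Mul(-1, 241)))) = Add(-397925, Mul(-1, Add(-124, -241))) = Add(-397925, Mul(-1, -365)) = Add(-397925, 365) = -397560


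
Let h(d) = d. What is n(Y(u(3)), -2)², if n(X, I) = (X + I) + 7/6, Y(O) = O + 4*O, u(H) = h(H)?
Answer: 7225/36 ≈ 200.69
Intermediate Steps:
u(H) = H
Y(O) = 5*O
n(X, I) = 7/6 + I + X (n(X, I) = (I + X) + 7*(⅙) = (I + X) + 7/6 = 7/6 + I + X)
n(Y(u(3)), -2)² = (7/6 - 2 + 5*3)² = (7/6 - 2 + 15)² = (85/6)² = 7225/36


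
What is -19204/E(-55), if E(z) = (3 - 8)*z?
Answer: -19204/275 ≈ -69.833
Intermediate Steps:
E(z) = -5*z
-19204/E(-55) = -19204/((-5*(-55))) = -19204/275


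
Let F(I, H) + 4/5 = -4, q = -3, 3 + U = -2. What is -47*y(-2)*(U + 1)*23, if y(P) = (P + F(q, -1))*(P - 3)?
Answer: 147016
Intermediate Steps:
U = -5 (U = -3 - 2 = -5)
F(I, H) = -24/5 (F(I, H) = -⅘ - 4 = -24/5)
y(P) = (-3 + P)*(-24/5 + P) (y(P) = (P - 24/5)*(P - 3) = (-24/5 + P)*(-3 + P) = (-3 + P)*(-24/5 + P))
-47*y(-2)*(U + 1)*23 = -47*(72/5 + (-2)² - 39/5*(-2))*(-5 + 1)*23 = -47*(72/5 + 4 + 78/5)*(-4)*23 = -1598*(-4)*23 = -47*(-136)*23 = 6392*23 = 147016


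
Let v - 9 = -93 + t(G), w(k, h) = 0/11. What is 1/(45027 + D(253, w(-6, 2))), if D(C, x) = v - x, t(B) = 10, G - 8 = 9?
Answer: 1/44953 ≈ 2.2245e-5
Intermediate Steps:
G = 17 (G = 8 + 9 = 17)
w(k, h) = 0 (w(k, h) = 0*(1/11) = 0)
v = -74 (v = 9 + (-93 + 10) = 9 - 83 = -74)
D(C, x) = -74 - x
1/(45027 + D(253, w(-6, 2))) = 1/(45027 + (-74 - 1*0)) = 1/(45027 + (-74 + 0)) = 1/(45027 - 74) = 1/44953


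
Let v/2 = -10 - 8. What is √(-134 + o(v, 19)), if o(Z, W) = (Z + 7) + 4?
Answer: I*√159 ≈ 12.61*I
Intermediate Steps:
v = -36 (v = 2*(-10 - 8) = 2*(-18) = -36)
o(Z, W) = 11 + Z (o(Z, W) = (7 + Z) + 4 = 11 + Z)
√(-134 + o(v, 19)) = √(-134 + (11 - 36)) = √(-134 - 25) = √(-159) = I*√159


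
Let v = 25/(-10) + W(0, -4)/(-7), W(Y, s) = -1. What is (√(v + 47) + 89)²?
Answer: 111519/14 + 2225*√14/7 ≈ 9155.0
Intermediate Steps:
v = -33/14 (v = 25/(-10) - 1/(-7) = 25*(-⅒) - 1*(-⅐) = -5/2 + ⅐ = -33/14 ≈ -2.3571)
(√(v + 47) + 89)² = (√(-33/14 + 47) + 89)² = (√(625/14) + 89)² = (25*√14/14 + 89)² = (89 + 25*√14/14)²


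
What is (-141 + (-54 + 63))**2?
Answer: 17424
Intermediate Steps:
(-141 + (-54 + 63))**2 = (-141 + 9)**2 = (-132)**2 = 17424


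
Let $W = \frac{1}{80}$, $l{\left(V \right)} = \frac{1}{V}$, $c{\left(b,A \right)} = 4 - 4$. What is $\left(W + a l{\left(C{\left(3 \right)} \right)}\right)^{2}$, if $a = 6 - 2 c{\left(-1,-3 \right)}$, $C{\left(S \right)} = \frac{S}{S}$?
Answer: $\frac{231361}{6400} \approx 36.15$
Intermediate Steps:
$C{\left(S \right)} = 1$
$c{\left(b,A \right)} = 0$
$a = 6$ ($a = 6 - 0 = 6 + 0 = 6$)
$W = \frac{1}{80} \approx 0.0125$
$\left(W + a l{\left(C{\left(3 \right)} \right)}\right)^{2} = \left(\frac{1}{80} + \frac{6}{1}\right)^{2} = \left(\frac{1}{80} + 6 \cdot 1\right)^{2} = \left(\frac{1}{80} + 6\right)^{2} = \left(\frac{481}{80}\right)^{2} = \frac{231361}{6400}$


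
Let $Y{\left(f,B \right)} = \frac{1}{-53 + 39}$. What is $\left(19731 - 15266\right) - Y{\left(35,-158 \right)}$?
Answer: $\frac{62511}{14} \approx 4465.1$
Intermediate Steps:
$Y{\left(f,B \right)} = - \frac{1}{14}$ ($Y{\left(f,B \right)} = \frac{1}{-14} = - \frac{1}{14}$)
$\left(19731 - 15266\right) - Y{\left(35,-158 \right)} = \left(19731 - 15266\right) - - \frac{1}{14} = \left(19731 - 15266\right) + \frac{1}{14} = 4465 + \frac{1}{14} = \frac{62511}{14}$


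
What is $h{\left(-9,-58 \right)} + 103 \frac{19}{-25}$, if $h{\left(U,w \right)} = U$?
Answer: $- \frac{2182}{25} \approx -87.28$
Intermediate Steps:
$h{\left(-9,-58 \right)} + 103 \frac{19}{-25} = -9 + 103 \frac{19}{-25} = -9 + 103 \cdot 19 \left(- \frac{1}{25}\right) = -9 + 103 \left(- \frac{19}{25}\right) = -9 - \frac{1957}{25} = - \frac{2182}{25}$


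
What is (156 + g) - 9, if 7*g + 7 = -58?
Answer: 964/7 ≈ 137.71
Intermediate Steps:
g = -65/7 (g = -1 + (⅐)*(-58) = -1 - 58/7 = -65/7 ≈ -9.2857)
(156 + g) - 9 = (156 - 65/7) - 9 = 1027/7 - 9 = 964/7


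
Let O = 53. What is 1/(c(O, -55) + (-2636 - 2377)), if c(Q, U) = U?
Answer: -1/5068 ≈ -0.00019732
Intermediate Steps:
1/(c(O, -55) + (-2636 - 2377)) = 1/(-55 + (-2636 - 2377)) = 1/(-55 - 5013) = 1/(-5068) = -1/5068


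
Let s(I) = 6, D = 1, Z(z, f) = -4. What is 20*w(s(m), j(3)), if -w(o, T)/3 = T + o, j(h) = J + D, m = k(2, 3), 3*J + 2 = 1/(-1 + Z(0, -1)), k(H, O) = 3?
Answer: -376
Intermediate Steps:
J = -11/15 (J = -⅔ + 1/(3*(-1 - 4)) = -⅔ + (⅓)/(-5) = -⅔ + (⅓)*(-⅕) = -⅔ - 1/15 = -11/15 ≈ -0.73333)
m = 3
j(h) = 4/15 (j(h) = -11/15 + 1 = 4/15)
w(o, T) = -3*T - 3*o (w(o, T) = -3*(T + o) = -3*T - 3*o)
20*w(s(m), j(3)) = 20*(-3*4/15 - 3*6) = 20*(-⅘ - 18) = 20*(-94/5) = -376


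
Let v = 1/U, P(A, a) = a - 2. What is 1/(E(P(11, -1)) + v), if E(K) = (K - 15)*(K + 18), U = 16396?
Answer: -16396/4426919 ≈ -0.0037037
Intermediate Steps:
P(A, a) = -2 + a
E(K) = (-15 + K)*(18 + K)
v = 1/16396 ≈ 6.0990e-5
1/(E(P(11, -1)) + v) = 1/((-270 + (-2 - 1)² + 3*(-2 - 1)) + 1/16396) = 1/((-270 + (-3)² + 3*(-3)) + 1/16396) = 1/((-270 + 9 - 9) + 1/16396) = 1/(-270 + 1/16396) = 1/(-4426919/16396) = -16396/4426919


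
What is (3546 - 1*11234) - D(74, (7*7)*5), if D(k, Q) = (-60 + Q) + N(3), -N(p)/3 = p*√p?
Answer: -7873 + 9*√3 ≈ -7857.4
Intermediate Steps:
N(p) = -3*p^(3/2) (N(p) = -3*p*√p = -3*p^(3/2))
D(k, Q) = -60 + Q - 9*√3 (D(k, Q) = (-60 + Q) - 9*√3 = -60 + Q - 9*√3)
(3546 - 1*11234) - D(74, (7*7)*5) = (3546 - 1*11234) - (-60 + (7*7)*5 - 9*√3) = (3546 - 11234) - (-60 + 49*5 - 9*√3) = -7688 - (-60 + 245 - 9*√3) = -7688 - (185 - 9*√3) = -7688 + (-185 + 9*√3) = -7873 + 9*√3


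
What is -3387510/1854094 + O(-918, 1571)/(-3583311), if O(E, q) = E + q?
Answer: -6069856284496/3321897712617 ≈ -1.8272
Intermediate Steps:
-3387510/1854094 + O(-918, 1571)/(-3583311) = -3387510/1854094 + (-918 + 1571)/(-3583311) = -3387510*1/1854094 + 653*(-1/3583311) = -1693755/927047 - 653/3583311 = -6069856284496/3321897712617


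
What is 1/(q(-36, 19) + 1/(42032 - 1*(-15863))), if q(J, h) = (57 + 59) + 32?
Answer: 57895/8568461 ≈ 0.0067568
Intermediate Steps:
q(J, h) = 148 (q(J, h) = 116 + 32 = 148)
1/(q(-36, 19) + 1/(42032 - 1*(-15863))) = 1/(148 + 1/(42032 - 1*(-15863))) = 1/(148 + 1/(42032 + 15863)) = 1/(148 + 1/57895) = 1/(8568461/57895) = 57895/8568461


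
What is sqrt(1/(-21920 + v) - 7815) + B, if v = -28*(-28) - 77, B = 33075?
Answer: 33075 + 2*I*sqrt(97685626943)/7071 ≈ 33075.0 + 88.402*I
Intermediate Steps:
v = 707 (v = 784 - 77 = 707)
sqrt(1/(-21920 + v) - 7815) + B = sqrt(1/(-21920 + 707) - 7815) + 33075 = sqrt(1/(-21213) - 7815) + 33075 = sqrt(-1/21213 - 7815) + 33075 = sqrt(-165779596/21213) + 33075 = 2*I*sqrt(97685626943)/7071 + 33075 = 33075 + 2*I*sqrt(97685626943)/7071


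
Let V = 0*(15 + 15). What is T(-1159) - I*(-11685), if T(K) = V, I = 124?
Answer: 1448940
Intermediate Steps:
V = 0 (V = 0*30 = 0)
T(K) = 0
T(-1159) - I*(-11685) = 0 - 124*(-11685) = 0 - 1*(-1448940) = 0 + 1448940 = 1448940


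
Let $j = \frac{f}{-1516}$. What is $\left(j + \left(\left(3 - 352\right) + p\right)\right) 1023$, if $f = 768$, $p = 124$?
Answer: $- \frac{87432741}{379} \approx -2.3069 \cdot 10^{5}$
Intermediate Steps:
$j = - \frac{192}{379}$ ($j = \frac{768}{-1516} = 768 \left(- \frac{1}{1516}\right) = - \frac{192}{379} \approx -0.5066$)
$\left(j + \left(\left(3 - 352\right) + p\right)\right) 1023 = \left(- \frac{192}{379} + \left(\left(3 - 352\right) + 124\right)\right) 1023 = \left(- \frac{192}{379} + \left(-349 + 124\right)\right) 1023 = \left(- \frac{192}{379} - 225\right) 1023 = \left(- \frac{85467}{379}\right) 1023 = - \frac{87432741}{379}$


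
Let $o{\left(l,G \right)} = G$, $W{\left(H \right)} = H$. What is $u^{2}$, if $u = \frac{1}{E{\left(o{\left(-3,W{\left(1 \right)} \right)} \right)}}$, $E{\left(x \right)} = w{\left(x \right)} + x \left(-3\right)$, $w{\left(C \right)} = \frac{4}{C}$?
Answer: $1$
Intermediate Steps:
$E{\left(x \right)} = - 3 x + \frac{4}{x}$ ($E{\left(x \right)} = \frac{4}{x} + x \left(-3\right) = \frac{4}{x} - 3 x = - 3 x + \frac{4}{x}$)
$u = 1$ ($u = \frac{1}{\left(-3\right) 1 + \frac{4}{1}} = \frac{1}{-3 + 4 \cdot 1} = \frac{1}{-3 + 4} = 1^{-1} = 1$)
$u^{2} = 1^{2} = 1$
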